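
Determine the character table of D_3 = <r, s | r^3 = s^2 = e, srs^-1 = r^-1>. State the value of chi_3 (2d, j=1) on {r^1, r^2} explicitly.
Conjugacy classes: {e} of size 1, {r^1, r^2} of size 2, {s, sr, ..., sr^2} of size 3.
Character table:
  irrep \ class              {e} (size 1)  {r^1, r^2} (size 2)  {s, sr, ..., sr^2} (size 3)
  chi_1 (triv)               1             1                    1                          
  chi_2 (sign: r->1, s->-1)  1             1                    -1                         
  chi_3 (2d, j=1)            2             -1                   0                          

Spot check: chi_3 (2d, j=1) on {r^1, r^2} = -1.

Proof sketch: D_3 has order 2*3 = 6 with 3 conjugacy classes, hence 3 irreducibles. Sum of squared dims 1 + 1 + 4 = 6 = |G|. Linear characters come from the abelianisation; the 2-dimensional irreps have character r^k -> 2*cos(2*pi*j*k/3), reflections -> 0.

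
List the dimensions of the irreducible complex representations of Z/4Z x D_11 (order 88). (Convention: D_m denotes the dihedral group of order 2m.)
Dimensions: 1, 1, 1, 1, 1, 1, 1, 1, 2, 2, 2, 2, 2, 2, 2, 2, 2, 2, 2, 2, 2, 2, 2, 2, 2, 2, 2, 2

Argument: There are 28 irreducibles (= number of conjugacy classes). Their dimensions d_i satisfy sum d_i^2 = |G| = 88: 1 + 1 + 1 + 1 + 1 + 1 + 1 + 1 + 4 + 4 + 4 + 4 + 4 + 4 + 4 + 4 + 4 + 4 + 4 + 4 + 4 + 4 + 4 + 4 + 4 + 4 + 4 + 4 = 88. (For the product with Z/4Z: each of the 4 1-dim characters of Z/4Z tensors with each irrep of D_11, giving 4 copies of each D_11-dimension.)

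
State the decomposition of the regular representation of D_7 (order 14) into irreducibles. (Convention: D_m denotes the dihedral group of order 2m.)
Each irreducible V_i of dimension d_i appears with multiplicity d_i, i.e. rho_reg = (direct sum over all irreducibles V_i) d_i V_i. The irreducible dimensions for D_7 are 1, 1, 2, 2, 2: 2 irreducibles of dimension 1, each with multiplicity 1; 3 irreducibles of dimension 2, each with multiplicity 2. Total dimension 2*1*1 + 3*2*2 = 14 = |G|.

Reasoning: General theorem: in the regular representation of a finite group G, each irreducible appears with multiplicity equal to its dimension. Check: dim(rho_reg) = sum d_i^2 = 1 + 1 + 4 + 4 + 4 = 14 = |G|.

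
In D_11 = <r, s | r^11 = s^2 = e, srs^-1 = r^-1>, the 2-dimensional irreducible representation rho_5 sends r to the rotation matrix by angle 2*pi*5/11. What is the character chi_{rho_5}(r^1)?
chi_{rho_5}(r^1) = 2*cos(2*pi*5*1/11) = -2*cos(pi/11)

Argument: rho_5(r^1) is rotation by angle 2*pi*5*1/11, whose trace is 2*cos(2*pi*5*1/11) = -2*cos(pi/11).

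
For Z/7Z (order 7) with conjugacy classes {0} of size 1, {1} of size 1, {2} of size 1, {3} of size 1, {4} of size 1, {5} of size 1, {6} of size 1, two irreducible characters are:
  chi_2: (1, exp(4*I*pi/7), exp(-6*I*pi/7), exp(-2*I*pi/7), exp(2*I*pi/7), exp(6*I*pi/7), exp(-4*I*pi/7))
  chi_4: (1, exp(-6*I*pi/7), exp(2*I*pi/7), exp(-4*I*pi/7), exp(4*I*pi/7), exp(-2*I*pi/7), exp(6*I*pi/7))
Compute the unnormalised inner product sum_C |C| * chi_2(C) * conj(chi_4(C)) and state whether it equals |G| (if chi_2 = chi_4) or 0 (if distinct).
Sum = 0; so <chi_2, chi_4> = 0 (distinct irreducibles are orthogonal).

Compute term by term over conjugacy classes (|C| * chi_2(C) * conj(chi_4(C))):
  1*(1)*conj(1) + 1*(exp(4*I*pi/7))*conj(exp(-6*I*pi/7)) + 1*(exp(-6*I*pi/7))*conj(exp(2*I*pi/7)) + 1*(exp(-2*I*pi/7))*conj(exp(-4*I*pi/7)) + 1*(exp(2*I*pi/7))*conj(exp(4*I*pi/7)) + 1*(exp(6*I*pi/7))*conj(exp(-2*I*pi/7)) + 1*(exp(-4*I*pi/7))*conj(exp(6*I*pi/7))
  = (1) + (exp(-4*I*pi/7)) + (exp(6*I*pi/7)) + (exp(2*I*pi/7)) + (exp(-2*I*pi/7)) + (exp(-6*I*pi/7)) + (exp(4*I*pi/7))
  = 0.
(Exp terms are combined using exp(i*s)*conj(exp(i*t)) = exp(i*(s-t)), and sums of them are collapsed using the identity that for every m > 1 the m distinct m-th roots of unity sum to 0, e.g. 1 + exp(2*I*pi/3) + exp(-2*I*pi/3) = 0.)
Dividing by |G| = 7 gives 0/7 = 0, matching the row-orthogonality relation <chi_2, chi_4> = [chi_2 = chi_4].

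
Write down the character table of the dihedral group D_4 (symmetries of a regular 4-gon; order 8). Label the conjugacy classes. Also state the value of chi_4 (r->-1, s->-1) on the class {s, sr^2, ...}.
Conjugacy classes: {e} of size 1, {r^2} of size 1, {r^1, r^3} of size 2, {s, sr^2, ...} of size 2, {sr, sr^3, ...} of size 2.
Character table:
  irrep \ class              {e} (size 1)  {r^2} (size 1)  {r^1, r^3} (size 2)  {s, sr^2, ...} (size 2)  {sr, sr^3, ...} (size 2)
  chi_1 (triv)               1             1               1                    1                        1                       
  chi_2 (sign: r->1, s->-1)  1             1               1                    -1                       -1                      
  chi_3 (r->-1, s->1)        1             1               -1                   1                        -1                      
  chi_4 (r->-1, s->-1)       1             1               -1                   -1                       1                       
  chi_5 (2d, j=1)            2             -2              0                    0                        0                       

Spot check: chi_4 (r->-1, s->-1) on {s, sr^2, ...} = -1.

Argument: D_4 has order 2*4 = 8 with 5 conjugacy classes, hence 5 irreducibles. Sum of squared dims 1 + 1 + 1 + 1 + 4 = 8 = |G|. Linear characters come from the abelianisation; the 2-dimensional irreps have character r^k -> 2*cos(2*pi*j*k/4), reflections -> 0.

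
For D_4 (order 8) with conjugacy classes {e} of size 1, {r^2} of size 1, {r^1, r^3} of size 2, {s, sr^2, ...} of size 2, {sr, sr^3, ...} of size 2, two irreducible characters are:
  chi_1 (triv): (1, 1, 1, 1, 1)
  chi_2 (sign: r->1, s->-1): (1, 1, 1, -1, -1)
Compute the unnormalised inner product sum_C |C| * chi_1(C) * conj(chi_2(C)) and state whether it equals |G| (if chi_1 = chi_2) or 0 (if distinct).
Sum = 0; so <chi_1, chi_2> = 0 (distinct irreducibles are orthogonal).

Details: Compute term by term over conjugacy classes (|C| * chi_1(C) * conj(chi_2(C))):
  1*(1)*conj(1) + 1*(1)*conj(1) + 2*(1)*conj(1) + 2*(1)*conj(-1) + 2*(1)*conj(-1)
  = (1) + (1) + (2) + (-2) + (-2)
  = 0.
Dividing by |G| = 8 gives 0/8 = 0, matching the row-orthogonality relation <chi_1, chi_2> = [chi_1 = chi_2].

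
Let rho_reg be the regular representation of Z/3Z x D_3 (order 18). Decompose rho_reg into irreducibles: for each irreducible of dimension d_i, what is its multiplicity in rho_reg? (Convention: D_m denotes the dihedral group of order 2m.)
Each irreducible V_i of dimension d_i appears with multiplicity d_i, i.e. rho_reg = (direct sum over all irreducibles V_i) d_i V_i. The irreducible dimensions for Z/3Z x D_3 are 1, 1, 1, 1, 1, 1, 2, 2, 2: 6 irreducibles of dimension 1, each with multiplicity 1; 3 irreducibles of dimension 2, each with multiplicity 2. Total dimension 6*1*1 + 3*2*2 = 18 = |G|.

Explanation: General theorem: in the regular representation of a finite group G, each irreducible appears with multiplicity equal to its dimension. Check: dim(rho_reg) = sum d_i^2 = 1 + 1 + 1 + 1 + 1 + 1 + 4 + 4 + 4 = 18 = |G|.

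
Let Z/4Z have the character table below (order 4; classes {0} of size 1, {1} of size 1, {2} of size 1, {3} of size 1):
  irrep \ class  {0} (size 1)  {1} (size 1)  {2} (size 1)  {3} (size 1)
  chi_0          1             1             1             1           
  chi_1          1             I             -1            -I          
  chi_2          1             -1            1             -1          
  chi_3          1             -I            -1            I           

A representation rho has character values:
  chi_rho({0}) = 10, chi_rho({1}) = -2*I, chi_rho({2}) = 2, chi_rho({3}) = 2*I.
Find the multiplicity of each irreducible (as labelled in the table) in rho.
Multiplicities: chi_0: 3, chi_1: 1, chi_2: 3, chi_3: 3.

Derivation: Use <chi_rho, chi> = (1/|G|) sum_C |C| * chi_rho(C) * conj(chi(C)) with |G| = 4 for each irreducible chi in the table:
  <chi_rho, chi_0> = (1/4)[1*(10)*conj(1) + 1*(-2*I)*conj(1) + 1*(2)*conj(1) + 1*(2*I)*conj(1)]
      = (1/4)[(10) + (-2*I) + (2) + (2*I)] = 12/4 = 3
  <chi_rho, chi_1> = (1/4)[1*(10)*conj(1) + 1*(-2*I)*conj(I) + 1*(2)*conj(-1) + 1*(2*I)*conj(-I)]
      = (1/4)[(10) + (-2) + (-2) + (-2)] = 4/4 = 1
  <chi_rho, chi_2> = (1/4)[1*(10)*conj(1) + 1*(-2*I)*conj(-1) + 1*(2)*conj(1) + 1*(2*I)*conj(-1)]
      = (1/4)[(10) + (2*I) + (2) + (-2*I)] = 12/4 = 3
  <chi_rho, chi_3> = (1/4)[1*(10)*conj(1) + 1*(-2*I)*conj(-I) + 1*(2)*conj(-1) + 1*(2*I)*conj(I)]
      = (1/4)[(10) + (2) + (-2) + (2)] = 12/4 = 3
(Exp terms are combined using exp(i*s)*conj(exp(i*t)) = exp(i*(s-t)), and sums of them are collapsed using the identity that for every m > 1 the m distinct m-th roots of unity sum to 0, e.g. 1 + exp(2*I*pi/3) + exp(-2*I*pi/3) = 0.)
Dimension check: dim(rho) = sum (mult * dim) = 3*1 + 1*1 + 3*1 + 3*1 = 10 = chi_rho(e) = 10.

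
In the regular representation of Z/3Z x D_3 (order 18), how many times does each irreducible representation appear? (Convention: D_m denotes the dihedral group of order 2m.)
Each irreducible V_i of dimension d_i appears with multiplicity d_i, i.e. rho_reg = (direct sum over all irreducibles V_i) d_i V_i. The irreducible dimensions for Z/3Z x D_3 are 1, 1, 1, 1, 1, 1, 2, 2, 2: 6 irreducibles of dimension 1, each with multiplicity 1; 3 irreducibles of dimension 2, each with multiplicity 2. Total dimension 6*1*1 + 3*2*2 = 18 = |G|.

Proof sketch: General theorem: in the regular representation of a finite group G, each irreducible appears with multiplicity equal to its dimension. Check: dim(rho_reg) = sum d_i^2 = 1 + 1 + 1 + 1 + 1 + 1 + 4 + 4 + 4 = 18 = |G|.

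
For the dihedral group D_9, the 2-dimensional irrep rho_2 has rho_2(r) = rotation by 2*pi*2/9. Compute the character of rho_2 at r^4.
chi_{rho_2}(r^4) = 2*cos(2*pi*2*4/9) = 2*cos(2*pi/9)

Solution. rho_2(r^4) is rotation by angle 2*pi*2*4/9, whose trace is 2*cos(2*pi*2*4/9) = 2*cos(2*pi/9).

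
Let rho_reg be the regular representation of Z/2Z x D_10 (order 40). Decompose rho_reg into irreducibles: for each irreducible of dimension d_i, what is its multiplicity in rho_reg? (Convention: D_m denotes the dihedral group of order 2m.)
Each irreducible V_i of dimension d_i appears with multiplicity d_i, i.e. rho_reg = (direct sum over all irreducibles V_i) d_i V_i. The irreducible dimensions for Z/2Z x D_10 are 1, 1, 1, 1, 1, 1, 1, 1, 2, 2, 2, 2, 2, 2, 2, 2: 8 irreducibles of dimension 1, each with multiplicity 1; 8 irreducibles of dimension 2, each with multiplicity 2. Total dimension 8*1*1 + 8*2*2 = 40 = |G|.

Proof sketch: General theorem: in the regular representation of a finite group G, each irreducible appears with multiplicity equal to its dimension. Check: dim(rho_reg) = sum d_i^2 = 1 + 1 + 1 + 1 + 1 + 1 + 1 + 1 + 4 + 4 + 4 + 4 + 4 + 4 + 4 + 4 = 40 = |G|.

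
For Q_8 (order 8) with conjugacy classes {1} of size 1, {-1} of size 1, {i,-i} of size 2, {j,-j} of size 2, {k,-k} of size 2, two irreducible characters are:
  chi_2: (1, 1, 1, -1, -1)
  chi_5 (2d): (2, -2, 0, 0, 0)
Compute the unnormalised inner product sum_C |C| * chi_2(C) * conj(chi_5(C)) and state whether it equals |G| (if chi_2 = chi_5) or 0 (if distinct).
Sum = 0; so <chi_2, chi_5> = 0 (distinct irreducibles are orthogonal).

Justification: Compute term by term over conjugacy classes (|C| * chi_2(C) * conj(chi_5(C))):
  1*(1)*conj(2) + 1*(1)*conj(-2) + 2*(1)*conj(0) + 2*(-1)*conj(0) + 2*(-1)*conj(0)
  = (2) + (-2) + (0) + (0) + (0)
  = 0.
Dividing by |G| = 8 gives 0/8 = 0, matching the row-orthogonality relation <chi_2, chi_5> = [chi_2 = chi_5].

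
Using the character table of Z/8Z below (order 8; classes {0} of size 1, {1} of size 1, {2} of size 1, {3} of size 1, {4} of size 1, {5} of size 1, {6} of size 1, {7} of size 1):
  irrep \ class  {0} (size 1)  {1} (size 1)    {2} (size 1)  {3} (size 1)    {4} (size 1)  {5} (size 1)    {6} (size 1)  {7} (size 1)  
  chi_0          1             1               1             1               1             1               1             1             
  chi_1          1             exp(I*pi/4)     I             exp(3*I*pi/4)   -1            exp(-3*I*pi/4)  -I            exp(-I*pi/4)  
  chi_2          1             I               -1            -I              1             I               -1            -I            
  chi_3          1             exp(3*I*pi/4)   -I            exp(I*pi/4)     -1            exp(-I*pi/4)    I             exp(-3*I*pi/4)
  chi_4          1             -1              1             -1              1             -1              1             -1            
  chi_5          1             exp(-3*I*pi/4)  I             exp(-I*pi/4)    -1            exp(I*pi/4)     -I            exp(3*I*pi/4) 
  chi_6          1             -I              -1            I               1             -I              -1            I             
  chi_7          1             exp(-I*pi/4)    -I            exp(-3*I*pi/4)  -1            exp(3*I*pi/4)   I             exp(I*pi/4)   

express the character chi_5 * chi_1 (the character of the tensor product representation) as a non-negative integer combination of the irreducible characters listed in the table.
chi_5 tensor chi_1 = chi_6 (all other irreducibles have multiplicity 0).

Working: The character of a tensor product is the pointwise product (chi_5 * chi_1)(C) = chi_5(C) * chi_1(C):
  {0}: (1)*(1), {1}: (exp(-3*I*pi/4))*(exp(I*pi/4)), {2}: (I)*(I), {3}: (exp(-I*pi/4))*(exp(3*I*pi/4)), {4}: (-1)*(-1), {5}: (exp(I*pi/4))*(exp(-3*I*pi/4)), {6}: (-I)*(-I), {7}: (exp(3*I*pi/4))*(exp(-I*pi/4))
so (chi_5 * chi_1) takes values
  {0} -> 1, {1} -> -I, {2} -> -1, {3} -> I, {4} -> 1, {5} -> -I, {6} -> -1, {7} -> I.
Now take the inner product of this character with each irreducible chi from the table, <chi_5*chi_1, chi> = (1/8) sum_C |C| (chi_5*chi_1)(C) conj(chi(C)):
  <chi_5*chi_1, chi_0> = (1/8)[1*(1)*conj(1) + 1*(-I)*conj(1) + 1*(-1)*conj(1) + 1*(I)*conj(1) + 1*(1)*conj(1) + 1*(-I)*conj(1) + 1*(-1)*conj(1) + 1*(I)*conj(1)]
      = (1/8)[(1) + (-I) + (-1) + (I) + (1) + (-I) + (-1) + (I)] = 0/8 = 0
  <chi_5*chi_1, chi_1> = (1/8)[1*(1)*conj(1) + 1*(-I)*conj(exp(I*pi/4)) + 1*(-1)*conj(I) + 1*(I)*conj(exp(3*I*pi/4)) + 1*(1)*conj(-1) + 1*(-I)*conj(exp(-3*I*pi/4)) + 1*(-1)*conj(-I) + 1*(I)*conj(exp(-I*pi/4))]
      = (1/8)[(1) + (-exp(I*pi/4)) + (I) + (exp(-I*pi/4)) + (-1) + (-exp(-3*I*pi/4)) + (-I) + (exp(3*I*pi/4))] = 0/8 = 0
  <chi_5*chi_1, chi_2> = (1/8)[1*(1)*conj(1) + 1*(-I)*conj(I) + 1*(-1)*conj(-1) + 1*(I)*conj(-I) + 1*(1)*conj(1) + 1*(-I)*conj(I) + 1*(-1)*conj(-1) + 1*(I)*conj(-I)]
      = (1/8)[(1) + (-1) + (1) + (-1) + (1) + (-1) + (1) + (-1)] = 0/8 = 0
  <chi_5*chi_1, chi_3> = (1/8)[1*(1)*conj(1) + 1*(-I)*conj(exp(3*I*pi/4)) + 1*(-1)*conj(-I) + 1*(I)*conj(exp(I*pi/4)) + 1*(1)*conj(-1) + 1*(-I)*conj(exp(-I*pi/4)) + 1*(-1)*conj(I) + 1*(I)*conj(exp(-3*I*pi/4))]
      = (1/8)[(1) + (-exp(-I*pi/4)) + (-I) + (exp(I*pi/4)) + (-1) + (-exp(3*I*pi/4)) + (I) + (exp(-3*I*pi/4))] = 0/8 = 0
  <chi_5*chi_1, chi_4> = (1/8)[1*(1)*conj(1) + 1*(-I)*conj(-1) + 1*(-1)*conj(1) + 1*(I)*conj(-1) + 1*(1)*conj(1) + 1*(-I)*conj(-1) + 1*(-1)*conj(1) + 1*(I)*conj(-1)]
      = (1/8)[(1) + (I) + (-1) + (-I) + (1) + (I) + (-1) + (-I)] = 0/8 = 0
  <chi_5*chi_1, chi_5> = (1/8)[1*(1)*conj(1) + 1*(-I)*conj(exp(-3*I*pi/4)) + 1*(-1)*conj(I) + 1*(I)*conj(exp(-I*pi/4)) + 1*(1)*conj(-1) + 1*(-I)*conj(exp(I*pi/4)) + 1*(-1)*conj(-I) + 1*(I)*conj(exp(3*I*pi/4))]
      = (1/8)[(1) + (-exp(-3*I*pi/4)) + (I) + (exp(3*I*pi/4)) + (-1) + (-exp(I*pi/4)) + (-I) + (exp(-I*pi/4))] = 0/8 = 0
  <chi_5*chi_1, chi_6> = (1/8)[1*(1)*conj(1) + 1*(-I)*conj(-I) + 1*(-1)*conj(-1) + 1*(I)*conj(I) + 1*(1)*conj(1) + 1*(-I)*conj(-I) + 1*(-1)*conj(-1) + 1*(I)*conj(I)]
      = (1/8)[(1) + (1) + (1) + (1) + (1) + (1) + (1) + (1)] = 8/8 = 1
  <chi_5*chi_1, chi_7> = (1/8)[1*(1)*conj(1) + 1*(-I)*conj(exp(-I*pi/4)) + 1*(-1)*conj(-I) + 1*(I)*conj(exp(-3*I*pi/4)) + 1*(1)*conj(-1) + 1*(-I)*conj(exp(3*I*pi/4)) + 1*(-1)*conj(I) + 1*(I)*conj(exp(I*pi/4))]
      = (1/8)[(1) + (-exp(3*I*pi/4)) + (-I) + (exp(-3*I*pi/4)) + (-1) + (-exp(-I*pi/4)) + (I) + (exp(I*pi/4))] = 0/8 = 0
(Exp terms are combined using exp(i*s)*conj(exp(i*t)) = exp(i*(s-t)), and sums of them are collapsed using the identity that for every m > 1 the m distinct m-th roots of unity sum to 0, e.g. 1 + exp(2*I*pi/3) + exp(-2*I*pi/3) = 0.)
Hence the multiplicities are chi_6: 1. Dimension check: dim(chi_5)*dim(chi_1) = 1*1 = 1 and sum (mult * dim) = 1*1 = 1.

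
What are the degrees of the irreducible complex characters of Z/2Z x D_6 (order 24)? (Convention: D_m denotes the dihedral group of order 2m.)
Dimensions: 1, 1, 1, 1, 1, 1, 1, 1, 2, 2, 2, 2

Why: There are 12 irreducibles (= number of conjugacy classes). Their dimensions d_i satisfy sum d_i^2 = |G| = 24: 1 + 1 + 1 + 1 + 1 + 1 + 1 + 1 + 4 + 4 + 4 + 4 = 24. (For the product with Z/2Z: each of the 2 1-dim characters of Z/2Z tensors with each irrep of D_6, giving 2 copies of each D_6-dimension.)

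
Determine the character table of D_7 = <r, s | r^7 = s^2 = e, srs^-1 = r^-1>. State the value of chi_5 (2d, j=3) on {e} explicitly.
Conjugacy classes: {e} of size 1, {r^1, r^6} of size 2, {r^2, r^5} of size 2, {r^3, r^4} of size 2, {s, sr, ..., sr^6} of size 7.
Character table:
  irrep \ class              {e} (size 1)  {r^1, r^6} (size 2)  {r^2, r^5} (size 2)  {r^3, r^4} (size 2)  {s, sr, ..., sr^6} (size 7)
  chi_1 (triv)               1             1                    1                    1                    1                          
  chi_2 (sign: r->1, s->-1)  1             1                    1                    1                    -1                         
  chi_3 (2d, j=1)            2             2*cos(2*pi/7)        -2*cos(3*pi/7)       -2*cos(pi/7)         0                          
  chi_4 (2d, j=2)            2             -2*cos(3*pi/7)       -2*cos(pi/7)         2*cos(2*pi/7)        0                          
  chi_5 (2d, j=3)            2             -2*cos(pi/7)         2*cos(2*pi/7)        -2*cos(3*pi/7)       0                          

Spot check: chi_5 (2d, j=3) on {e} = 2.

Derivation: D_7 has order 2*7 = 14 with 5 conjugacy classes, hence 5 irreducibles. Sum of squared dims 1 + 1 + 4 + 4 + 4 = 14 = |G|. Linear characters come from the abelianisation; the 2-dimensional irreps have character r^k -> 2*cos(2*pi*j*k/7), reflections -> 0.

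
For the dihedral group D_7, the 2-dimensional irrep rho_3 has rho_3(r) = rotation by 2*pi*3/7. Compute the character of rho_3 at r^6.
chi_{rho_3}(r^6) = 2*cos(2*pi*3*6/7) = -2*cos(pi/7)

rho_3(r^6) is rotation by angle 2*pi*3*6/7, whose trace is 2*cos(2*pi*3*6/7) = -2*cos(pi/7).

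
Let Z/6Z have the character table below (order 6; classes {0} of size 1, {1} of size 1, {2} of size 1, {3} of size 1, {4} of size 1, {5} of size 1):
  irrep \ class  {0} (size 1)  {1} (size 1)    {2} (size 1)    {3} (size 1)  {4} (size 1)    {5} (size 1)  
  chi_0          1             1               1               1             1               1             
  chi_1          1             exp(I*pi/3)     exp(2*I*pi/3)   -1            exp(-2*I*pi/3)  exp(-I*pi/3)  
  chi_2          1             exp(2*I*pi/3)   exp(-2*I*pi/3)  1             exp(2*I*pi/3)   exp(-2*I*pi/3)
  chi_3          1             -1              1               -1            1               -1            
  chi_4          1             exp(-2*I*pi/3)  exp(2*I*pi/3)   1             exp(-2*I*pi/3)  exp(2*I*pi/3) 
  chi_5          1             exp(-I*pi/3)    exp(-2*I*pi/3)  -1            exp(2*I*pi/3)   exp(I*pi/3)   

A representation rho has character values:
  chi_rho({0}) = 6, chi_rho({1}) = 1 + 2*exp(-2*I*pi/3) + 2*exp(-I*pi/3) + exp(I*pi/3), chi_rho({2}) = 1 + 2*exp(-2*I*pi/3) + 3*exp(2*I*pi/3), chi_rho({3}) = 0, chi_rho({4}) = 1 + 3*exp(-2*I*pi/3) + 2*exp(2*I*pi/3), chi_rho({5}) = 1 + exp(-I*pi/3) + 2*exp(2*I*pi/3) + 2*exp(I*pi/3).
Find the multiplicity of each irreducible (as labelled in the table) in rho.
Multiplicities: chi_0: 1, chi_1: 1, chi_2: 0, chi_3: 0, chi_4: 2, chi_5: 2.

Explanation: Use <chi_rho, chi> = (1/|G|) sum_C |C| * chi_rho(C) * conj(chi(C)) with |G| = 6 for each irreducible chi in the table:
  <chi_rho, chi_0> = (1/6)[1*(6)*conj(1) + 1*(1 + 2*exp(-2*I*pi/3) + 2*exp(-I*pi/3) + exp(I*pi/3))*conj(1) + 1*(1 + 2*exp(-2*I*pi/3) + 3*exp(2*I*pi/3))*conj(1) + 1*(0)*conj(1) + 1*(1 + 3*exp(-2*I*pi/3) + 2*exp(2*I*pi/3))*conj(1) + 1*(1 + exp(-I*pi/3) + 2*exp(2*I*pi/3) + 2*exp(I*pi/3))*conj(1)]
      = (1/6)[(6) + (1 + 2*exp(-2*I*pi/3) + 2*exp(-I*pi/3) + exp(I*pi/3)) + (1 + 2*exp(-2*I*pi/3) + 3*exp(2*I*pi/3)) + (0) + (1 + 3*exp(-2*I*pi/3) + 2*exp(2*I*pi/3)) + (1 + exp(-I*pi/3) + 2*exp(2*I*pi/3) + 2*exp(I*pi/3))] = 6/6 = 1
  <chi_rho, chi_1> = (1/6)[1*(6)*conj(1) + 1*(1 + 2*exp(-2*I*pi/3) + 2*exp(-I*pi/3) + exp(I*pi/3))*conj(exp(I*pi/3)) + 1*(1 + 2*exp(-2*I*pi/3) + 3*exp(2*I*pi/3))*conj(exp(2*I*pi/3)) + 1*(0)*conj(-1) + 1*(1 + 3*exp(-2*I*pi/3) + 2*exp(2*I*pi/3))*conj(exp(-2*I*pi/3)) + 1*(1 + exp(-I*pi/3) + 2*exp(2*I*pi/3) + 2*exp(I*pi/3))*conj(exp(-I*pi/3))]
      = (1/6)[(6) + (-1 + 2*exp(-2*I*pi/3) + exp(-I*pi/3)) + (3 + exp(-2*I*pi/3) + 2*exp(2*I*pi/3)) + (0) + (3 + 2*exp(-2*I*pi/3) + exp(2*I*pi/3)) + (-1 + exp(I*pi/3) + 2*exp(2*I*pi/3))] = 6/6 = 1
  <chi_rho, chi_2> = (1/6)[1*(6)*conj(1) + 1*(1 + 2*exp(-2*I*pi/3) + 2*exp(-I*pi/3) + exp(I*pi/3))*conj(exp(2*I*pi/3)) + 1*(1 + 2*exp(-2*I*pi/3) + 3*exp(2*I*pi/3))*conj(exp(-2*I*pi/3)) + 1*(0)*conj(1) + 1*(1 + 3*exp(-2*I*pi/3) + 2*exp(2*I*pi/3))*conj(exp(2*I*pi/3)) + 1*(1 + exp(-I*pi/3) + 2*exp(2*I*pi/3) + 2*exp(I*pi/3))*conj(exp(-2*I*pi/3))]
      = (1/6)[(6) + (-3) + (2 + 3*exp(-2*I*pi/3) + exp(2*I*pi/3)) + (0) + (2 + exp(-2*I*pi/3) + 3*exp(2*I*pi/3)) + (-3)] = 0/6 = 0
  <chi_rho, chi_3> = (1/6)[1*(6)*conj(1) + 1*(1 + 2*exp(-2*I*pi/3) + 2*exp(-I*pi/3) + exp(I*pi/3))*conj(-1) + 1*(1 + 2*exp(-2*I*pi/3) + 3*exp(2*I*pi/3))*conj(1) + 1*(0)*conj(-1) + 1*(1 + 3*exp(-2*I*pi/3) + 2*exp(2*I*pi/3))*conj(1) + 1*(1 + exp(-I*pi/3) + 2*exp(2*I*pi/3) + 2*exp(I*pi/3))*conj(-1)]
      = (1/6)[(6) + (-1 - exp(I*pi/3) - 2*exp(-I*pi/3) - 2*exp(-2*I*pi/3)) + (1 + 2*exp(-2*I*pi/3) + 3*exp(2*I*pi/3)) + (0) + (1 + 3*exp(-2*I*pi/3) + 2*exp(2*I*pi/3)) + (-1 - 2*exp(I*pi/3) - 2*exp(2*I*pi/3) - exp(-I*pi/3))] = 0/6 = 0
  <chi_rho, chi_4> = (1/6)[1*(6)*conj(1) + 1*(1 + 2*exp(-2*I*pi/3) + 2*exp(-I*pi/3) + exp(I*pi/3))*conj(exp(-2*I*pi/3)) + 1*(1 + 2*exp(-2*I*pi/3) + 3*exp(2*I*pi/3))*conj(exp(2*I*pi/3)) + 1*(0)*conj(1) + 1*(1 + 3*exp(-2*I*pi/3) + 2*exp(2*I*pi/3))*conj(exp(-2*I*pi/3)) + 1*(1 + exp(-I*pi/3) + 2*exp(2*I*pi/3) + 2*exp(I*pi/3))*conj(exp(2*I*pi/3))]
      = (1/6)[(6) + (1 + exp(2*I*pi/3) + 2*exp(I*pi/3)) + (3 + exp(-2*I*pi/3) + 2*exp(2*I*pi/3)) + (0) + (3 + 2*exp(-2*I*pi/3) + exp(2*I*pi/3)) + (1 + 2*exp(-I*pi/3) + exp(-2*I*pi/3))] = 12/6 = 2
  <chi_rho, chi_5> = (1/6)[1*(6)*conj(1) + 1*(1 + 2*exp(-2*I*pi/3) + 2*exp(-I*pi/3) + exp(I*pi/3))*conj(exp(-I*pi/3)) + 1*(1 + 2*exp(-2*I*pi/3) + 3*exp(2*I*pi/3))*conj(exp(-2*I*pi/3)) + 1*(0)*conj(-1) + 1*(1 + 3*exp(-2*I*pi/3) + 2*exp(2*I*pi/3))*conj(exp(2*I*pi/3)) + 1*(1 + exp(-I*pi/3) + 2*exp(2*I*pi/3) + 2*exp(I*pi/3))*conj(exp(I*pi/3))]
      = (1/6)[(6) + (3) + (2 + 3*exp(-2*I*pi/3) + exp(2*I*pi/3)) + (0) + (2 + exp(-2*I*pi/3) + 3*exp(2*I*pi/3)) + (3)] = 12/6 = 2
(Exp terms are combined using exp(i*s)*conj(exp(i*t)) = exp(i*(s-t)), and sums of them are collapsed using the identity that for every m > 1 the m distinct m-th roots of unity sum to 0, e.g. 1 + exp(2*I*pi/3) + exp(-2*I*pi/3) = 0.)
Dimension check: dim(rho) = sum (mult * dim) = 1*1 + 1*1 + 0*1 + 0*1 + 2*1 + 2*1 = 6 = chi_rho(e) = 6.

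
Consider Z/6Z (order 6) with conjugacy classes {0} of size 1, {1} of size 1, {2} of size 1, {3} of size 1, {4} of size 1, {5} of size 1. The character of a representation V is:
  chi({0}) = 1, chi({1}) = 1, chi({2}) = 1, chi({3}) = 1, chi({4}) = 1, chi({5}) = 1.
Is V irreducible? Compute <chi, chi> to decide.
Irreducible: <chi, chi> = 1.

Working: <chi, chi> = (1/|G|) sum_C |C| * |chi(C)|^2 = (1/6)[1*|1|^2 + 1*|1|^2 + 1*|1|^2 + 1*|1|^2 + 1*|1|^2 + 1*|1|^2]
  = (1/6)[(1) + (1) + (1) + (1) + (1) + (1)] = 6/6 = 1.
(Exp terms are combined using exp(i*s)*conj(exp(i*t)) = exp(i*(s-t)), and sums of them are collapsed using the identity that for every m > 1 the m distinct m-th roots of unity sum to 0, e.g. 1 + exp(2*I*pi/3) + exp(-2*I*pi/3) = 0.)
A character is irreducible iff <chi, chi> = 1, so this representation is irreducible.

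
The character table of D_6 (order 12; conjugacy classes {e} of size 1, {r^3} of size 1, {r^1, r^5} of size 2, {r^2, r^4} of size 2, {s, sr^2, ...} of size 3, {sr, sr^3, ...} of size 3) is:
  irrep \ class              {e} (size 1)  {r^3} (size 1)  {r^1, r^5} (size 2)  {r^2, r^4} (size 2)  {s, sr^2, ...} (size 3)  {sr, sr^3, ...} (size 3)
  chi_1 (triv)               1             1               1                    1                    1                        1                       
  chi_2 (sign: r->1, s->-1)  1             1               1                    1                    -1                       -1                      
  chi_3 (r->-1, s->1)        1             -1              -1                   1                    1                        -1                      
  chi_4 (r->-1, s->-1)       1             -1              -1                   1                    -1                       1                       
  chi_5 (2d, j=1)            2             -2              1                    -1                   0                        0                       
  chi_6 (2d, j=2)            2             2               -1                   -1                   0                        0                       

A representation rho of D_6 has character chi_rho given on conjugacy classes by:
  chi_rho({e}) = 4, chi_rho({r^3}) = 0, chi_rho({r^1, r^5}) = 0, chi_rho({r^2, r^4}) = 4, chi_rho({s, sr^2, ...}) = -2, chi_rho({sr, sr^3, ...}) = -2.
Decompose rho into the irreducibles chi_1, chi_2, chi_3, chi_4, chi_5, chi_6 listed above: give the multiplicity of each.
Multiplicities: chi_1: 0, chi_2: 2, chi_3: 1, chi_4: 1, chi_5: 0, chi_6: 0.

Explanation: Use <chi_rho, chi> = (1/|G|) sum_C |C| * chi_rho(C) * conj(chi(C)) with |G| = 12 for each irreducible chi in the table:
  <chi_rho, chi_1> = (1/12)[1*(4)*conj(1) + 1*(0)*conj(1) + 2*(0)*conj(1) + 2*(4)*conj(1) + 3*(-2)*conj(1) + 3*(-2)*conj(1)]
      = (1/12)[(4) + (0) + (0) + (8) + (-6) + (-6)] = 0/12 = 0
  <chi_rho, chi_2> = (1/12)[1*(4)*conj(1) + 1*(0)*conj(1) + 2*(0)*conj(1) + 2*(4)*conj(1) + 3*(-2)*conj(-1) + 3*(-2)*conj(-1)]
      = (1/12)[(4) + (0) + (0) + (8) + (6) + (6)] = 24/12 = 2
  <chi_rho, chi_3> = (1/12)[1*(4)*conj(1) + 1*(0)*conj(-1) + 2*(0)*conj(-1) + 2*(4)*conj(1) + 3*(-2)*conj(1) + 3*(-2)*conj(-1)]
      = (1/12)[(4) + (0) + (0) + (8) + (-6) + (6)] = 12/12 = 1
  <chi_rho, chi_4> = (1/12)[1*(4)*conj(1) + 1*(0)*conj(-1) + 2*(0)*conj(-1) + 2*(4)*conj(1) + 3*(-2)*conj(-1) + 3*(-2)*conj(1)]
      = (1/12)[(4) + (0) + (0) + (8) + (6) + (-6)] = 12/12 = 1
  <chi_rho, chi_5> = (1/12)[1*(4)*conj(2) + 1*(0)*conj(-2) + 2*(0)*conj(1) + 2*(4)*conj(-1) + 3*(-2)*conj(0) + 3*(-2)*conj(0)]
      = (1/12)[(8) + (0) + (0) + (-8) + (0) + (0)] = 0/12 = 0
  <chi_rho, chi_6> = (1/12)[1*(4)*conj(2) + 1*(0)*conj(2) + 2*(0)*conj(-1) + 2*(4)*conj(-1) + 3*(-2)*conj(0) + 3*(-2)*conj(0)]
      = (1/12)[(8) + (0) + (0) + (-8) + (0) + (0)] = 0/12 = 0
Dimension check: dim(rho) = sum (mult * dim) = 0*1 + 2*1 + 1*1 + 1*1 + 0*2 + 0*2 = 4 = chi_rho(e) = 4.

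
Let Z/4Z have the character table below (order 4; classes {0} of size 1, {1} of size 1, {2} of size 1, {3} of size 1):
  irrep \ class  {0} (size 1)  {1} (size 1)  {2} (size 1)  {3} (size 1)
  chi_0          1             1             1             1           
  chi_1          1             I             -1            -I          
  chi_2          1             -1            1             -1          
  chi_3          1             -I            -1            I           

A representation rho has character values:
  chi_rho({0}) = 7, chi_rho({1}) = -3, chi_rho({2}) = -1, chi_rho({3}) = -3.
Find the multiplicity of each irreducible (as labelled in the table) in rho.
Multiplicities: chi_0: 0, chi_1: 2, chi_2: 3, chi_3: 2.

Reasoning: Use <chi_rho, chi> = (1/|G|) sum_C |C| * chi_rho(C) * conj(chi(C)) with |G| = 4 for each irreducible chi in the table:
  <chi_rho, chi_0> = (1/4)[1*(7)*conj(1) + 1*(-3)*conj(1) + 1*(-1)*conj(1) + 1*(-3)*conj(1)]
      = (1/4)[(7) + (-3) + (-1) + (-3)] = 0/4 = 0
  <chi_rho, chi_1> = (1/4)[1*(7)*conj(1) + 1*(-3)*conj(I) + 1*(-1)*conj(-1) + 1*(-3)*conj(-I)]
      = (1/4)[(7) + (3*I) + (1) + (-3*I)] = 8/4 = 2
  <chi_rho, chi_2> = (1/4)[1*(7)*conj(1) + 1*(-3)*conj(-1) + 1*(-1)*conj(1) + 1*(-3)*conj(-1)]
      = (1/4)[(7) + (3) + (-1) + (3)] = 12/4 = 3
  <chi_rho, chi_3> = (1/4)[1*(7)*conj(1) + 1*(-3)*conj(-I) + 1*(-1)*conj(-1) + 1*(-3)*conj(I)]
      = (1/4)[(7) + (-3*I) + (1) + (3*I)] = 8/4 = 2
(Exp terms are combined using exp(i*s)*conj(exp(i*t)) = exp(i*(s-t)), and sums of them are collapsed using the identity that for every m > 1 the m distinct m-th roots of unity sum to 0, e.g. 1 + exp(2*I*pi/3) + exp(-2*I*pi/3) = 0.)
Dimension check: dim(rho) = sum (mult * dim) = 0*1 + 2*1 + 3*1 + 2*1 = 7 = chi_rho(e) = 7.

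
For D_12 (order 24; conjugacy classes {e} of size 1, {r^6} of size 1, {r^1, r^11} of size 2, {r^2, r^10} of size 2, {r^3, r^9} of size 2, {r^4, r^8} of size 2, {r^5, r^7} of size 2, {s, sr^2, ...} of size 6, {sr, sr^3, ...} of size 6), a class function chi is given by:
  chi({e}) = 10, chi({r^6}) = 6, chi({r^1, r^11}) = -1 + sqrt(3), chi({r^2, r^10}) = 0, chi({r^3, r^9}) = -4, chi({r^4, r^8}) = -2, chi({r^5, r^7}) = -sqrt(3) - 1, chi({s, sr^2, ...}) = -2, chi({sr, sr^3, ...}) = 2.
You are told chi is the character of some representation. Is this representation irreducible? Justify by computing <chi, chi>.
Not irreducible (reducible): <chi, chi> = 10 > 1.

Working: <chi, chi> = (1/|G|) sum_C |C| * |chi(C)|^2 = (1/24)[1*|10|^2 + 1*|6|^2 + 2*|-1 + sqrt(3)|^2 + 2*|0|^2 + 2*|-4|^2 + 2*|-2|^2 + 2*|-sqrt(3) - 1|^2 + 6*|-2|^2 + 6*|2|^2]
  = (1/24)[(100) + (36) + (8 - 4*sqrt(3)) + (0) + (32) + (8) + (4*sqrt(3) + 8) + (24) + (24)] = 240/24 = 10.
A character is irreducible iff <chi, chi> = 1, so this representation is reducible.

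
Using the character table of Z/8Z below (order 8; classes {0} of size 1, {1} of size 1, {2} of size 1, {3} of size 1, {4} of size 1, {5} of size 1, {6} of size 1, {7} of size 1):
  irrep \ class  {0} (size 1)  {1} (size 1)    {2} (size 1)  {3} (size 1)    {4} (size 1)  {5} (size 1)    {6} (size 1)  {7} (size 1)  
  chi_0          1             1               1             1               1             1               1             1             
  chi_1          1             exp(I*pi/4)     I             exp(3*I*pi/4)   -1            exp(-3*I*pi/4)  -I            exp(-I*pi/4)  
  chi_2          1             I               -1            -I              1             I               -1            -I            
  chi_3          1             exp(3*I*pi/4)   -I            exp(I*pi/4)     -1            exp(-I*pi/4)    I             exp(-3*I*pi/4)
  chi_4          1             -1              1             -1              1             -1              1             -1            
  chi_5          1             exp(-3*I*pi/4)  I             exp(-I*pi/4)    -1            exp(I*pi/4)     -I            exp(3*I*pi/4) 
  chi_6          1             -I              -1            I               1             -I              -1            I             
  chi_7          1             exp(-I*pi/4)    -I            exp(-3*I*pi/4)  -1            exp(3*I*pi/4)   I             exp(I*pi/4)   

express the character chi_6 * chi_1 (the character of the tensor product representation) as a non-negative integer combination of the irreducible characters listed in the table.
chi_6 tensor chi_1 = chi_7 (all other irreducibles have multiplicity 0).

Derivation: The character of a tensor product is the pointwise product (chi_6 * chi_1)(C) = chi_6(C) * chi_1(C):
  {0}: (1)*(1), {1}: (-I)*(exp(I*pi/4)), {2}: (-1)*(I), {3}: (I)*(exp(3*I*pi/4)), {4}: (1)*(-1), {5}: (-I)*(exp(-3*I*pi/4)), {6}: (-1)*(-I), {7}: (I)*(exp(-I*pi/4))
so (chi_6 * chi_1) takes values
  {0} -> 1, {1} -> -exp(3*I*pi/4), {2} -> -I, {3} -> exp(-3*I*pi/4), {4} -> -1, {5} -> -exp(-I*pi/4), {6} -> I, {7} -> exp(I*pi/4).
Now take the inner product of this character with each irreducible chi from the table, <chi_6*chi_1, chi> = (1/8) sum_C |C| (chi_6*chi_1)(C) conj(chi(C)):
  <chi_6*chi_1, chi_0> = (1/8)[1*(1)*conj(1) + 1*(-exp(3*I*pi/4))*conj(1) + 1*(-I)*conj(1) + 1*(exp(-3*I*pi/4))*conj(1) + 1*(-1)*conj(1) + 1*(-exp(-I*pi/4))*conj(1) + 1*(I)*conj(1) + 1*(exp(I*pi/4))*conj(1)]
      = (1/8)[(1) + (-exp(3*I*pi/4)) + (-I) + (exp(-3*I*pi/4)) + (-1) + (-exp(-I*pi/4)) + (I) + (exp(I*pi/4))] = 0/8 = 0
  <chi_6*chi_1, chi_1> = (1/8)[1*(1)*conj(1) + 1*(-exp(3*I*pi/4))*conj(exp(I*pi/4)) + 1*(-I)*conj(I) + 1*(exp(-3*I*pi/4))*conj(exp(3*I*pi/4)) + 1*(-1)*conj(-1) + 1*(-exp(-I*pi/4))*conj(exp(-3*I*pi/4)) + 1*(I)*conj(-I) + 1*(exp(I*pi/4))*conj(exp(-I*pi/4))]
      = (1/8)[(1) + (-I) + (-1) + (I) + (1) + (-I) + (-1) + (I)] = 0/8 = 0
  <chi_6*chi_1, chi_2> = (1/8)[1*(1)*conj(1) + 1*(-exp(3*I*pi/4))*conj(I) + 1*(-I)*conj(-1) + 1*(exp(-3*I*pi/4))*conj(-I) + 1*(-1)*conj(1) + 1*(-exp(-I*pi/4))*conj(I) + 1*(I)*conj(-1) + 1*(exp(I*pi/4))*conj(-I)]
      = (1/8)[(1) + (exp(-3*I*pi/4)) + (I) + (exp(-I*pi/4)) + (-1) + (exp(I*pi/4)) + (-I) + (exp(3*I*pi/4))] = 0/8 = 0
  <chi_6*chi_1, chi_3> = (1/8)[1*(1)*conj(1) + 1*(-exp(3*I*pi/4))*conj(exp(3*I*pi/4)) + 1*(-I)*conj(-I) + 1*(exp(-3*I*pi/4))*conj(exp(I*pi/4)) + 1*(-1)*conj(-1) + 1*(-exp(-I*pi/4))*conj(exp(-I*pi/4)) + 1*(I)*conj(I) + 1*(exp(I*pi/4))*conj(exp(-3*I*pi/4))]
      = (1/8)[(1) + (-1) + (1) + (-1) + (1) + (-1) + (1) + (-1)] = 0/8 = 0
  <chi_6*chi_1, chi_4> = (1/8)[1*(1)*conj(1) + 1*(-exp(3*I*pi/4))*conj(-1) + 1*(-I)*conj(1) + 1*(exp(-3*I*pi/4))*conj(-1) + 1*(-1)*conj(1) + 1*(-exp(-I*pi/4))*conj(-1) + 1*(I)*conj(1) + 1*(exp(I*pi/4))*conj(-1)]
      = (1/8)[(1) + (exp(3*I*pi/4)) + (-I) + (-exp(-3*I*pi/4)) + (-1) + (exp(-I*pi/4)) + (I) + (-exp(I*pi/4))] = 0/8 = 0
  <chi_6*chi_1, chi_5> = (1/8)[1*(1)*conj(1) + 1*(-exp(3*I*pi/4))*conj(exp(-3*I*pi/4)) + 1*(-I)*conj(I) + 1*(exp(-3*I*pi/4))*conj(exp(-I*pi/4)) + 1*(-1)*conj(-1) + 1*(-exp(-I*pi/4))*conj(exp(I*pi/4)) + 1*(I)*conj(-I) + 1*(exp(I*pi/4))*conj(exp(3*I*pi/4))]
      = (1/8)[(1) + (I) + (-1) + (-I) + (1) + (I) + (-1) + (-I)] = 0/8 = 0
  <chi_6*chi_1, chi_6> = (1/8)[1*(1)*conj(1) + 1*(-exp(3*I*pi/4))*conj(-I) + 1*(-I)*conj(-1) + 1*(exp(-3*I*pi/4))*conj(I) + 1*(-1)*conj(1) + 1*(-exp(-I*pi/4))*conj(-I) + 1*(I)*conj(-1) + 1*(exp(I*pi/4))*conj(I)]
      = (1/8)[(1) + (-exp(-3*I*pi/4)) + (I) + (-exp(-I*pi/4)) + (-1) + (-exp(I*pi/4)) + (-I) + (-exp(3*I*pi/4))] = 0/8 = 0
  <chi_6*chi_1, chi_7> = (1/8)[1*(1)*conj(1) + 1*(-exp(3*I*pi/4))*conj(exp(-I*pi/4)) + 1*(-I)*conj(-I) + 1*(exp(-3*I*pi/4))*conj(exp(-3*I*pi/4)) + 1*(-1)*conj(-1) + 1*(-exp(-I*pi/4))*conj(exp(3*I*pi/4)) + 1*(I)*conj(I) + 1*(exp(I*pi/4))*conj(exp(I*pi/4))]
      = (1/8)[(1) + (1) + (1) + (1) + (1) + (1) + (1) + (1)] = 8/8 = 1
(Exp terms are combined using exp(i*s)*conj(exp(i*t)) = exp(i*(s-t)), and sums of them are collapsed using the identity that for every m > 1 the m distinct m-th roots of unity sum to 0, e.g. 1 + exp(2*I*pi/3) + exp(-2*I*pi/3) = 0.)
Hence the multiplicities are chi_7: 1. Dimension check: dim(chi_6)*dim(chi_1) = 1*1 = 1 and sum (mult * dim) = 1*1 = 1.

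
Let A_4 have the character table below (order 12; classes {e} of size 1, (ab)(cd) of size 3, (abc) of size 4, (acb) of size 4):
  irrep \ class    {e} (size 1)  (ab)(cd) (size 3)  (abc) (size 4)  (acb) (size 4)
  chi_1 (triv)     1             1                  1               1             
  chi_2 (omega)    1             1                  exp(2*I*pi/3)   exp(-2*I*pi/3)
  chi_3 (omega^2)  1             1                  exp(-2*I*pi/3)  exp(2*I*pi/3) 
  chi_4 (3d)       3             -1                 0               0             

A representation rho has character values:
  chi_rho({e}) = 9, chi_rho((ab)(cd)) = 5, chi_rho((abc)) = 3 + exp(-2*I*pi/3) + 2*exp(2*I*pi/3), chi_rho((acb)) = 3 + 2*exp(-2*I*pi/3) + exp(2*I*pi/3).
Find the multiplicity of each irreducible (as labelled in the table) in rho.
Multiplicities: chi_1: 3, chi_2: 2, chi_3: 1, chi_4: 1.

Working: Use <chi_rho, chi> = (1/|G|) sum_C |C| * chi_rho(C) * conj(chi(C)) with |G| = 12 for each irreducible chi in the table:
  <chi_rho, chi_1> = (1/12)[1*(9)*conj(1) + 3*(5)*conj(1) + 4*(3 + exp(-2*I*pi/3) + 2*exp(2*I*pi/3))*conj(1) + 4*(3 + 2*exp(-2*I*pi/3) + exp(2*I*pi/3))*conj(1)]
      = (1/12)[(9) + (15) + (12 + 4*exp(-2*I*pi/3) + 8*exp(2*I*pi/3)) + (12 + 8*exp(-2*I*pi/3) + 4*exp(2*I*pi/3))] = 36/12 = 3
  <chi_rho, chi_2> = (1/12)[1*(9)*conj(1) + 3*(5)*conj(1) + 4*(3 + exp(-2*I*pi/3) + 2*exp(2*I*pi/3))*conj(exp(2*I*pi/3)) + 4*(3 + 2*exp(-2*I*pi/3) + exp(2*I*pi/3))*conj(exp(-2*I*pi/3))]
      = (1/12)[(9) + (15) + (8 + 12*exp(-2*I*pi/3) + 4*exp(2*I*pi/3)) + (8 + 4*exp(-2*I*pi/3) + 12*exp(2*I*pi/3))] = 24/12 = 2
  <chi_rho, chi_3> = (1/12)[1*(9)*conj(1) + 3*(5)*conj(1) + 4*(3 + exp(-2*I*pi/3) + 2*exp(2*I*pi/3))*conj(exp(-2*I*pi/3)) + 4*(3 + 2*exp(-2*I*pi/3) + exp(2*I*pi/3))*conj(exp(2*I*pi/3))]
      = (1/12)[(9) + (15) + (4 + 8*exp(-2*I*pi/3) + 12*exp(2*I*pi/3)) + (4 + 12*exp(-2*I*pi/3) + 8*exp(2*I*pi/3))] = 12/12 = 1
  <chi_rho, chi_4> = (1/12)[1*(9)*conj(3) + 3*(5)*conj(-1) + 4*(3 + exp(-2*I*pi/3) + 2*exp(2*I*pi/3))*conj(0) + 4*(3 + 2*exp(-2*I*pi/3) + exp(2*I*pi/3))*conj(0)]
      = (1/12)[(27) + (-15) + (0) + (0)] = 12/12 = 1
(Exp terms are combined using exp(i*s)*conj(exp(i*t)) = exp(i*(s-t)), and sums of them are collapsed using the identity that for every m > 1 the m distinct m-th roots of unity sum to 0, e.g. 1 + exp(2*I*pi/3) + exp(-2*I*pi/3) = 0.)
Dimension check: dim(rho) = sum (mult * dim) = 3*1 + 2*1 + 1*1 + 1*3 = 9 = chi_rho(e) = 9.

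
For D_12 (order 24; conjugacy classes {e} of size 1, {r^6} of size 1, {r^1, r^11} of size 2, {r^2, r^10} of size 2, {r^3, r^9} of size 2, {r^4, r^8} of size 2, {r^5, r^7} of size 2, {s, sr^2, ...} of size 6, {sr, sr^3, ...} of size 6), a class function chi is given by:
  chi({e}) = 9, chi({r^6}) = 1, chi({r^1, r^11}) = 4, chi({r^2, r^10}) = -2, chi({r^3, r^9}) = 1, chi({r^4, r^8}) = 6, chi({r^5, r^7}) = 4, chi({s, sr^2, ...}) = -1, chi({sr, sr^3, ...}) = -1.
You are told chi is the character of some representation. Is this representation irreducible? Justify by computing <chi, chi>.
Not irreducible (reducible): <chi, chi> = 10 > 1.

Working: <chi, chi> = (1/|G|) sum_C |C| * |chi(C)|^2 = (1/24)[1*|9|^2 + 1*|1|^2 + 2*|4|^2 + 2*|-2|^2 + 2*|1|^2 + 2*|6|^2 + 2*|4|^2 + 6*|-1|^2 + 6*|-1|^2]
  = (1/24)[(81) + (1) + (32) + (8) + (2) + (72) + (32) + (6) + (6)] = 240/24 = 10.
A character is irreducible iff <chi, chi> = 1, so this representation is reducible.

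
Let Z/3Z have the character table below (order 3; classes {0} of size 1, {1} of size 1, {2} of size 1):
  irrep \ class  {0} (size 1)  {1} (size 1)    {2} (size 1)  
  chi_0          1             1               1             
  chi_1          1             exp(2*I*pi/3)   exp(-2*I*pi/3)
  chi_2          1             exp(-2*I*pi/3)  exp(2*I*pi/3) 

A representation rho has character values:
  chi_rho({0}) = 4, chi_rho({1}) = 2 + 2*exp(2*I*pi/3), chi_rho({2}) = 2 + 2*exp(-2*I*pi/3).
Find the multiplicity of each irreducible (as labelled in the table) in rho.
Multiplicities: chi_0: 2, chi_1: 2, chi_2: 0.

Proof sketch: Use <chi_rho, chi> = (1/|G|) sum_C |C| * chi_rho(C) * conj(chi(C)) with |G| = 3 for each irreducible chi in the table:
  <chi_rho, chi_0> = (1/3)[1*(4)*conj(1) + 1*(2 + 2*exp(2*I*pi/3))*conj(1) + 1*(2 + 2*exp(-2*I*pi/3))*conj(1)]
      = (1/3)[(4) + (2 + 2*exp(2*I*pi/3)) + (2 + 2*exp(-2*I*pi/3))] = 6/3 = 2
  <chi_rho, chi_1> = (1/3)[1*(4)*conj(1) + 1*(2 + 2*exp(2*I*pi/3))*conj(exp(2*I*pi/3)) + 1*(2 + 2*exp(-2*I*pi/3))*conj(exp(-2*I*pi/3))]
      = (1/3)[(4) + (2 + 2*exp(-2*I*pi/3)) + (2 + 2*exp(2*I*pi/3))] = 6/3 = 2
  <chi_rho, chi_2> = (1/3)[1*(4)*conj(1) + 1*(2 + 2*exp(2*I*pi/3))*conj(exp(-2*I*pi/3)) + 1*(2 + 2*exp(-2*I*pi/3))*conj(exp(2*I*pi/3))]
      = (1/3)[(4) + (-2) + (-2)] = 0/3 = 0
(Exp terms are combined using exp(i*s)*conj(exp(i*t)) = exp(i*(s-t)), and sums of them are collapsed using the identity that for every m > 1 the m distinct m-th roots of unity sum to 0, e.g. 1 + exp(2*I*pi/3) + exp(-2*I*pi/3) = 0.)
Dimension check: dim(rho) = sum (mult * dim) = 2*1 + 2*1 + 0*1 = 4 = chi_rho(e) = 4.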